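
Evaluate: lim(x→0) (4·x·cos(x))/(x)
This is a 0/0 indeterminate form.

Apply L'Hôpital's rule: differentiate numerator and denominator separately.
  f(x) = 4·x·cos(x)   ⇒   f'(x) = -4·x·sin(x) + 4·cos(x)
  g(x) = x   ⇒   g'(x) = 1
  lim(x→0) f'(x)/g'(x) = lim(x→0) (-4·x·sin(x) + 4·cos(x))/(1)
  = 4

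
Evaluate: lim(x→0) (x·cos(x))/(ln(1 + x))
This is a 0/0 indeterminate form.

Apply L'Hôpital's rule: differentiate numerator and denominator separately.
  f(x) = x·cos(x)   ⇒   f'(x) = -x·sin(x) + cos(x)
  g(x) = ln(x + 1)   ⇒   g'(x) = 1/(x + 1)
  lim(x→0) f'(x)/g'(x) = lim(x→0) (-x·sin(x) + cos(x))/(1/(x + 1))
  = 1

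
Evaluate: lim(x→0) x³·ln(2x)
This is a 0·∞ indeterminate form.

Rewrite 0·∞ as a quotient (0/0 or ∞/∞ form), then apply L'Hôpital's rule:
  lim(x→0) x³·ln(2x) = 0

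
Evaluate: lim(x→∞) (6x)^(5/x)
This is an exponential indeterminate form.

For exponential indeterminate forms, take the natural log:
  Let L = lim(x→∞) (6x)^(5/x)
  Then ln(L) = lim(x→∞) [exponent × ln(base)]
  Evaluate using L'Hôpital or standard limits, then exponentiate.
  L = 1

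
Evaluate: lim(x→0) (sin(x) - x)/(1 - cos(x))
This is a 0/0 indeterminate form.

Apply L'Hôpital's rule: differentiate numerator and denominator separately.
  f(x) = -x + sin(x)   ⇒   f'(x) = cos(x) - 1
  g(x) = 1 - cos(x)   ⇒   g'(x) = sin(x)
  lim(x→0) f'(x)/g'(x) = lim(x→0) (cos(x) - 1)/(sin(x))
  = 0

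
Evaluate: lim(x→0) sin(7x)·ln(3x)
This is a 0·∞ indeterminate form.

Rewrite 0·∞ as a quotient (0/0 or ∞/∞ form), then apply L'Hôpital's rule:
  lim(x→0) sin(7x)·ln(3x) = 0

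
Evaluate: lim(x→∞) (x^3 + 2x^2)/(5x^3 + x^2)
This is an ∞/∞ indeterminate form.

Apply L'Hôpital's rule: differentiate numerator and denominator separately.
  f(x) = x^3 + 2·x^2   ⇒   f'(x) = 3·x^2 + 4·x
  g(x) = 5·x^3 + x^2   ⇒   g'(x) = 15·x^2 + 2·x
  lim(x→∞) f'(x)/g'(x) = lim(x→∞) (3·x^2 + 4·x)/(15·x^2 + 2·x)
  = 1/5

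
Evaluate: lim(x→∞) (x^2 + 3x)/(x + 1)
This is an ∞/∞ indeterminate form.

Apply L'Hôpital's rule: differentiate numerator and denominator separately.
  f(x) = x^2 + 3·x   ⇒   f'(x) = 2·x + 3
  g(x) = x + 1   ⇒   g'(x) = 1
  lim(x→∞) f'(x)/g'(x) = lim(x→∞) (2·x + 3)/(1)
  = ∞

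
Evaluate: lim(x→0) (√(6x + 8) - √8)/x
This is a standard limit.

Factor or rationalize the expression:
  lim(x→0) (√(6x + 8) - √8)/x = 3·sqrt(2)/4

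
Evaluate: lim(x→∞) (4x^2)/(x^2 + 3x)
This is an ∞/∞ indeterminate form.

Apply L'Hôpital's rule: differentiate numerator and denominator separately.
  f(x) = 4·x^2   ⇒   f'(x) = 8·x
  g(x) = x^2 + 3·x   ⇒   g'(x) = 2·x + 3
  lim(x→∞) f'(x)/g'(x) = lim(x→∞) (8·x)/(2·x + 3)
  = 4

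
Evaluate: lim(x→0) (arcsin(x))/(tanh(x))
This is a 0/0 indeterminate form.

Apply L'Hôpital's rule: differentiate numerator and denominator separately.
  f(x) = asin(x)   ⇒   f'(x) = 1/sqrt(1 - x^2)
  g(x) = tanh(x)   ⇒   g'(x) = 1 - tanh(x)^2
  lim(x→0) f'(x)/g'(x) = lim(x→0) (1/sqrt(1 - x^2))/(1 - tanh(x)^2)
  = 1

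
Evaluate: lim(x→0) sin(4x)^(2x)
This is an exponential indeterminate form.

For exponential indeterminate forms, take the natural log:
  Let L = lim(x→0) sin(4x)^(2x)
  Then ln(L) = lim(x→0) [exponent × ln(base)]
  Evaluate using L'Hôpital or standard limits, then exponentiate.
  L = 1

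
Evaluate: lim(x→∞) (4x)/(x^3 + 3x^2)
This is an ∞/∞ indeterminate form.

Apply L'Hôpital's rule: differentiate numerator and denominator separately.
  f(x) = 4·x   ⇒   f'(x) = 4
  g(x) = x^3 + 3·x^2   ⇒   g'(x) = 3·x^2 + 6·x
  lim(x→∞) f'(x)/g'(x) = lim(x→∞) (4)/(3·x^2 + 6·x)
  = 0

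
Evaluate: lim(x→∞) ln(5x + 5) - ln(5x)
This is an ∞-∞ indeterminate form.

Combine fractions or rationalize to convert ∞-∞ to 0/0 form:
  lim(x→∞) ln(5x + 5) - ln(5x) = 0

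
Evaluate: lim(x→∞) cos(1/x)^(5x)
This is an exponential indeterminate form.

For exponential indeterminate forms, take the natural log:
  Let L = lim(x→∞) cos(1/x)^(5x)
  Then ln(L) = lim(x→∞) [exponent × ln(base)]
  Evaluate using L'Hôpital or standard limits, then exponentiate.
  L = 1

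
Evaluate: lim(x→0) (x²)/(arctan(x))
This is a 0/0 indeterminate form.

Apply L'Hôpital's rule: differentiate numerator and denominator separately.
  f(x) = x^2   ⇒   f'(x) = 2·x
  g(x) = atan(x)   ⇒   g'(x) = 1/(x^2 + 1)
  lim(x→0) f'(x)/g'(x) = lim(x→0) (2·x)/(1/(x^2 + 1))
  = 0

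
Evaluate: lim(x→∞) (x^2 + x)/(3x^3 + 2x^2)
This is an ∞/∞ indeterminate form.

Apply L'Hôpital's rule: differentiate numerator and denominator separately.
  f(x) = x^2 + x   ⇒   f'(x) = 2·x + 1
  g(x) = 3·x^3 + 2·x^2   ⇒   g'(x) = 9·x^2 + 4·x
  lim(x→∞) f'(x)/g'(x) = lim(x→∞) (2·x + 1)/(9·x^2 + 4·x)
  = 0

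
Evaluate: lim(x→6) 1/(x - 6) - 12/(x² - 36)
This is an ∞-∞ indeterminate form.

Combine fractions or rationalize to convert ∞-∞ to 0/0 form:
  lim(x→6) 1/(x - 6) - 12/(x² - 36) = 1/12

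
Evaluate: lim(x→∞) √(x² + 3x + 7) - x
This is an ∞-∞ indeterminate form.

Combine fractions or rationalize to convert ∞-∞ to 0/0 form:
  lim(x→∞) √(x² + 3x + 7) - x = 3/2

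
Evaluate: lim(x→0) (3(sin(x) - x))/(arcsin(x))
This is a 0/0 indeterminate form.

Apply L'Hôpital's rule: differentiate numerator and denominator separately.
  f(x) = -3·x + 3·sin(x)   ⇒   f'(x) = 3·cos(x) - 3
  g(x) = asin(x)   ⇒   g'(x) = 1/sqrt(1 - x^2)
  lim(x→0) f'(x)/g'(x) = lim(x→0) (3·cos(x) - 3)/(1/sqrt(1 - x^2))
  = 0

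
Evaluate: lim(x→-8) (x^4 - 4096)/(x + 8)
This is a standard limit.

Factor or rationalize the expression:
  lim(x→-8) (x^4 - 4096)/(x + 8) = -2048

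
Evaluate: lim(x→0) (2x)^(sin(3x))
This is an exponential indeterminate form.

For exponential indeterminate forms, take the natural log:
  Let L = lim(x→0) (2x)^(sin(3x))
  Then ln(L) = lim(x→0) [exponent × ln(base)]
  Evaluate using L'Hôpital or standard limits, then exponentiate.
  L = 1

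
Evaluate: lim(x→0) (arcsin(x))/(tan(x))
This is a 0/0 indeterminate form.

Apply L'Hôpital's rule: differentiate numerator and denominator separately.
  f(x) = asin(x)   ⇒   f'(x) = 1/sqrt(1 - x^2)
  g(x) = tan(x)   ⇒   g'(x) = tan(x)^2 + 1
  lim(x→0) f'(x)/g'(x) = lim(x→0) (1/sqrt(1 - x^2))/(tan(x)^2 + 1)
  = 1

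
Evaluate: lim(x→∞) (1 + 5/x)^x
This is an exponential indeterminate form.

For exponential indeterminate forms, take the natural log:
  Let L = lim(x→∞) (1 + 5/x)^x
  Then ln(L) = lim(x→∞) [exponent × ln(base)]
  Evaluate using L'Hôpital or standard limits, then exponentiate.
  L = e^(5)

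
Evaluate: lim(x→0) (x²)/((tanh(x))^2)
This is a 0/0 indeterminate form.

Apply L'Hôpital's rule: differentiate numerator and denominator separately.
  f(x) = x^2   ⇒   f'(x) = 2·x
  g(x) = tanh(x)^2   ⇒   g'(x) = (2 - 2·tanh(x)^2)·tanh(x)
  lim(x→0) f'(x)/g'(x) = lim(x→0) (2·x)/((2 - 2·tanh(x)^2)·tanh(x))
  = 1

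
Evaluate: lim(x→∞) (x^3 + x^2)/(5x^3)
This is an ∞/∞ indeterminate form.

Apply L'Hôpital's rule: differentiate numerator and denominator separately.
  f(x) = x^3 + x^2   ⇒   f'(x) = 3·x^2 + 2·x
  g(x) = 5·x^3   ⇒   g'(x) = 15·x^2
  lim(x→∞) f'(x)/g'(x) = lim(x→∞) (3·x^2 + 2·x)/(15·x^2)
  = 1/5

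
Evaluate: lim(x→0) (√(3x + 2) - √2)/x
This is a standard limit.

Factor or rationalize the expression:
  lim(x→0) (√(3x + 2) - √2)/x = 3·sqrt(2)/4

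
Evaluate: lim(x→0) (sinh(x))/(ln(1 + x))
This is a 0/0 indeterminate form.

Apply L'Hôpital's rule: differentiate numerator and denominator separately.
  f(x) = sinh(x)   ⇒   f'(x) = cosh(x)
  g(x) = ln(x + 1)   ⇒   g'(x) = 1/(x + 1)
  lim(x→0) f'(x)/g'(x) = lim(x→0) (cosh(x))/(1/(x + 1))
  = 1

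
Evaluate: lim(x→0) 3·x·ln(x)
This is a 0·∞ indeterminate form.

Rewrite 0·∞ as a quotient (0/0 or ∞/∞ form), then apply L'Hôpital's rule:
  lim(x→0) 3·x·ln(x) = 0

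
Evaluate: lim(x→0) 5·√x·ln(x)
This is a 0·∞ indeterminate form.

Rewrite 0·∞ as a quotient (0/0 or ∞/∞ form), then apply L'Hôpital's rule:
  lim(x→0) 5·√x·ln(x) = 0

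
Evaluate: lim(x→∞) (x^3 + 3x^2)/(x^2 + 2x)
This is an ∞/∞ indeterminate form.

Apply L'Hôpital's rule: differentiate numerator and denominator separately.
  f(x) = x^3 + 3·x^2   ⇒   f'(x) = 3·x^2 + 6·x
  g(x) = x^2 + 2·x   ⇒   g'(x) = 2·x + 2
  lim(x→∞) f'(x)/g'(x) = lim(x→∞) (3·x^2 + 6·x)/(2·x + 2)
  = ∞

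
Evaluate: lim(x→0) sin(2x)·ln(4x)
This is a 0·∞ indeterminate form.

Rewrite 0·∞ as a quotient (0/0 or ∞/∞ form), then apply L'Hôpital's rule:
  lim(x→0) sin(2x)·ln(4x) = 0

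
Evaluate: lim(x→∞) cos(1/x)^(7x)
This is an exponential indeterminate form.

For exponential indeterminate forms, take the natural log:
  Let L = lim(x→∞) cos(1/x)^(7x)
  Then ln(L) = lim(x→∞) [exponent × ln(base)]
  Evaluate using L'Hôpital or standard limits, then exponentiate.
  L = 1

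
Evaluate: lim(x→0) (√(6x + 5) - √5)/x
This is a standard limit.

Factor or rationalize the expression:
  lim(x→0) (√(6x + 5) - √5)/x = 3·sqrt(5)/5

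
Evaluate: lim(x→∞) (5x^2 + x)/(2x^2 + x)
This is an ∞/∞ indeterminate form.

Apply L'Hôpital's rule: differentiate numerator and denominator separately.
  f(x) = 5·x^2 + x   ⇒   f'(x) = 10·x + 1
  g(x) = 2·x^2 + x   ⇒   g'(x) = 4·x + 1
  lim(x→∞) f'(x)/g'(x) = lim(x→∞) (10·x + 1)/(4·x + 1)
  = 5/2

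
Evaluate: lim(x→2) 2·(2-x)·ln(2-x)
This is a 0·∞ indeterminate form.

Rewrite 0·∞ as a quotient (0/0 or ∞/∞ form), then apply L'Hôpital's rule:
  lim(x→2) 2·(2-x)·ln(2-x) = 0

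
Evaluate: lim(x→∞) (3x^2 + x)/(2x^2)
This is an ∞/∞ indeterminate form.

Apply L'Hôpital's rule: differentiate numerator and denominator separately.
  f(x) = 3·x^2 + x   ⇒   f'(x) = 6·x + 1
  g(x) = 2·x^2   ⇒   g'(x) = 4·x
  lim(x→∞) f'(x)/g'(x) = lim(x→∞) (6·x + 1)/(4·x)
  = 3/2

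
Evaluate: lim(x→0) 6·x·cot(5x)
This is a 0·∞ indeterminate form.

Rewrite 0·∞ as a quotient (0/0 or ∞/∞ form), then apply L'Hôpital's rule:
  lim(x→0) 6·x·cot(5x) = 6/5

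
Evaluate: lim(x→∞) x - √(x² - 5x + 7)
This is an ∞-∞ indeterminate form.

Combine fractions or rationalize to convert ∞-∞ to 0/0 form:
  lim(x→∞) x - √(x² - 5x + 7) = 5/2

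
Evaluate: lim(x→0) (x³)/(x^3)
This is a 0/0 indeterminate form.

Apply L'Hôpital's rule: differentiate numerator and denominator separately.
  f(x) = x^3   ⇒   f'(x) = 3·x^2
  g(x) = x^3   ⇒   g'(x) = 3·x^2
  lim(x→0) f'(x)/g'(x) = lim(x→0) (3·x^2)/(3·x^2)
  = 1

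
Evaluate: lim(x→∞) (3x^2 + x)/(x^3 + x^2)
This is an ∞/∞ indeterminate form.

Apply L'Hôpital's rule: differentiate numerator and denominator separately.
  f(x) = 3·x^2 + x   ⇒   f'(x) = 6·x + 1
  g(x) = x^3 + x^2   ⇒   g'(x) = 3·x^2 + 2·x
  lim(x→∞) f'(x)/g'(x) = lim(x→∞) (6·x + 1)/(3·x^2 + 2·x)
  = 0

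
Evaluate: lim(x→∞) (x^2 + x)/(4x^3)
This is an ∞/∞ indeterminate form.

Apply L'Hôpital's rule: differentiate numerator and denominator separately.
  f(x) = x^2 + x   ⇒   f'(x) = 2·x + 1
  g(x) = 4·x^3   ⇒   g'(x) = 12·x^2
  lim(x→∞) f'(x)/g'(x) = lim(x→∞) (2·x + 1)/(12·x^2)
  = 0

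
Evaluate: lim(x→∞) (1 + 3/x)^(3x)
This is an exponential indeterminate form.

For exponential indeterminate forms, take the natural log:
  Let L = lim(x→∞) (1 + 3/x)^(3x)
  Then ln(L) = lim(x→∞) [exponent × ln(base)]
  Evaluate using L'Hôpital or standard limits, then exponentiate.
  L = e^(9)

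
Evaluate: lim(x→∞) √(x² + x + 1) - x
This is an ∞-∞ indeterminate form.

Combine fractions or rationalize to convert ∞-∞ to 0/0 form:
  lim(x→∞) √(x² + x + 1) - x = 1/2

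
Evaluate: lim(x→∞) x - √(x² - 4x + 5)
This is an ∞-∞ indeterminate form.

Combine fractions or rationalize to convert ∞-∞ to 0/0 form:
  lim(x→∞) x - √(x² - 4x + 5) = 2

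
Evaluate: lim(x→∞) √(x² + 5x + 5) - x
This is an ∞-∞ indeterminate form.

Combine fractions or rationalize to convert ∞-∞ to 0/0 form:
  lim(x→∞) √(x² + 5x + 5) - x = 5/2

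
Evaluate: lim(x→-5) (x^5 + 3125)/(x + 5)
This is a standard limit.

Factor or rationalize the expression:
  lim(x→-5) (x^5 + 3125)/(x + 5) = 3125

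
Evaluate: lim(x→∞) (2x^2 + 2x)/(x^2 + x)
This is an ∞/∞ indeterminate form.

Apply L'Hôpital's rule: differentiate numerator and denominator separately.
  f(x) = 2·x^2 + 2·x   ⇒   f'(x) = 4·x + 2
  g(x) = x^2 + x   ⇒   g'(x) = 2·x + 1
  lim(x→∞) f'(x)/g'(x) = lim(x→∞) (4·x + 2)/(2·x + 1)
  = 2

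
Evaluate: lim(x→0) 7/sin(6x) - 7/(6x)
This is an ∞-∞ indeterminate form.

Combine fractions or rationalize to convert ∞-∞ to 0/0 form:
  lim(x→0) 7/sin(6x) - 7/(6x) = 0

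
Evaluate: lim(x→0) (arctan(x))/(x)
This is a 0/0 indeterminate form.

Apply L'Hôpital's rule: differentiate numerator and denominator separately.
  f(x) = atan(x)   ⇒   f'(x) = 1/(x^2 + 1)
  g(x) = x   ⇒   g'(x) = 1
  lim(x→0) f'(x)/g'(x) = lim(x→0) (1/(x^2 + 1))/(1)
  = 1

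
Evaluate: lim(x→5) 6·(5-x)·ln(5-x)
This is a 0·∞ indeterminate form.

Rewrite 0·∞ as a quotient (0/0 or ∞/∞ form), then apply L'Hôpital's rule:
  lim(x→5) 6·(5-x)·ln(5-x) = 0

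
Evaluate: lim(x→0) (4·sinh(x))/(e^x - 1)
This is a 0/0 indeterminate form.

Apply L'Hôpital's rule: differentiate numerator and denominator separately.
  f(x) = 4·sinh(x)   ⇒   f'(x) = 4·cosh(x)
  g(x) = e^(x) - 1   ⇒   g'(x) = e^(x)
  lim(x→0) f'(x)/g'(x) = lim(x→0) (4·cosh(x))/(e^(x))
  = 4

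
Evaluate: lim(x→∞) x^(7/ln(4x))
This is an exponential indeterminate form.

For exponential indeterminate forms, take the natural log:
  Let L = lim(x→∞) x^(7/ln(4x))
  Then ln(L) = lim(x→∞) [exponent × ln(base)]
  Evaluate using L'Hôpital or standard limits, then exponentiate.
  L = e^(7)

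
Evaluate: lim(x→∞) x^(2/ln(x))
This is an exponential indeterminate form.

For exponential indeterminate forms, take the natural log:
  Let L = lim(x→∞) x^(2/ln(x))
  Then ln(L) = lim(x→∞) [exponent × ln(base)]
  Evaluate using L'Hôpital or standard limits, then exponentiate.
  L = e²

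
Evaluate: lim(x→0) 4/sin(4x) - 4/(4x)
This is an ∞-∞ indeterminate form.

Combine fractions or rationalize to convert ∞-∞ to 0/0 form:
  lim(x→0) 4/sin(4x) - 4/(4x) = 0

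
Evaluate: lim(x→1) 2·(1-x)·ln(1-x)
This is a 0·∞ indeterminate form.

Rewrite 0·∞ as a quotient (0/0 or ∞/∞ form), then apply L'Hôpital's rule:
  lim(x→1) 2·(1-x)·ln(1-x) = 0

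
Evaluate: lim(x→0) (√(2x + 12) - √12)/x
This is a standard limit.

Factor or rationalize the expression:
  lim(x→0) (√(2x + 12) - √12)/x = sqrt(3)/6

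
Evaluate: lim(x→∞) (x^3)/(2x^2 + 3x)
This is an ∞/∞ indeterminate form.

Apply L'Hôpital's rule: differentiate numerator and denominator separately.
  f(x) = x^3   ⇒   f'(x) = 3·x^2
  g(x) = 2·x^2 + 3·x   ⇒   g'(x) = 4·x + 3
  lim(x→∞) f'(x)/g'(x) = lim(x→∞) (3·x^2)/(4·x + 3)
  = ∞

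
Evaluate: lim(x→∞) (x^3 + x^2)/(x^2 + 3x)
This is an ∞/∞ indeterminate form.

Apply L'Hôpital's rule: differentiate numerator and denominator separately.
  f(x) = x^3 + x^2   ⇒   f'(x) = 3·x^2 + 2·x
  g(x) = x^2 + 3·x   ⇒   g'(x) = 2·x + 3
  lim(x→∞) f'(x)/g'(x) = lim(x→∞) (3·x^2 + 2·x)/(2·x + 3)
  = ∞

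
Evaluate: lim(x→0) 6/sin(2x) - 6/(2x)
This is an ∞-∞ indeterminate form.

Combine fractions or rationalize to convert ∞-∞ to 0/0 form:
  lim(x→0) 6/sin(2x) - 6/(2x) = 0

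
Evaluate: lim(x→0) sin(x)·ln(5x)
This is a 0·∞ indeterminate form.

Rewrite 0·∞ as a quotient (0/0 or ∞/∞ form), then apply L'Hôpital's rule:
  lim(x→0) sin(x)·ln(5x) = 0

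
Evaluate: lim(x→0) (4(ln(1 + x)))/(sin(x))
This is a 0/0 indeterminate form.

Apply L'Hôpital's rule: differentiate numerator and denominator separately.
  f(x) = 4·ln(x + 1)   ⇒   f'(x) = 4/(x + 1)
  g(x) = sin(x)   ⇒   g'(x) = cos(x)
  lim(x→0) f'(x)/g'(x) = lim(x→0) (4/(x + 1))/(cos(x))
  = 4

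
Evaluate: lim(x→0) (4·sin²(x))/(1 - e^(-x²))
This is a 0/0 indeterminate form.

Apply L'Hôpital's rule: differentiate numerator and denominator separately.
  f(x) = 4·sin(x)^2   ⇒   f'(x) = 8·sin(x)·cos(x)
  g(x) = 1 - e^(-x^2)   ⇒   g'(x) = 2·x·e^(-x^2)
  lim(x→0) f'(x)/g'(x) = lim(x→0) (8·sin(x)·cos(x))/(2·x·e^(-x^2))
  = 4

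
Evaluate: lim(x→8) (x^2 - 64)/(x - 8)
This is a standard limit.

Factor or rationalize the expression:
  lim(x→8) (x^2 - 64)/(x - 8) = 16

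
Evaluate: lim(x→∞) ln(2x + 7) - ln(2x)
This is an ∞-∞ indeterminate form.

Combine fractions or rationalize to convert ∞-∞ to 0/0 form:
  lim(x→∞) ln(2x + 7) - ln(2x) = 0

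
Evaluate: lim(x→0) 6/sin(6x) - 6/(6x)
This is an ∞-∞ indeterminate form.

Combine fractions or rationalize to convert ∞-∞ to 0/0 form:
  lim(x→0) 6/sin(6x) - 6/(6x) = 0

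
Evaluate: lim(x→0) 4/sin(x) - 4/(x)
This is an ∞-∞ indeterminate form.

Combine fractions or rationalize to convert ∞-∞ to 0/0 form:
  lim(x→0) 4/sin(x) - 4/(x) = 0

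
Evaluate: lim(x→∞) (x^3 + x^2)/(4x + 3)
This is an ∞/∞ indeterminate form.

Apply L'Hôpital's rule: differentiate numerator and denominator separately.
  f(x) = x^3 + x^2   ⇒   f'(x) = 3·x^2 + 2·x
  g(x) = 4·x + 3   ⇒   g'(x) = 4
  lim(x→∞) f'(x)/g'(x) = lim(x→∞) (3·x^2 + 2·x)/(4)
  = ∞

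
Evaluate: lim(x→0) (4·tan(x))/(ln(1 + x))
This is a 0/0 indeterminate form.

Apply L'Hôpital's rule: differentiate numerator and denominator separately.
  f(x) = 4·tan(x)   ⇒   f'(x) = 4·tan(x)^2 + 4
  g(x) = ln(x + 1)   ⇒   g'(x) = 1/(x + 1)
  lim(x→0) f'(x)/g'(x) = lim(x→0) (4·tan(x)^2 + 4)/(1/(x + 1))
  = 4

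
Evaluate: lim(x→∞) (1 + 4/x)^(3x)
This is an exponential indeterminate form.

For exponential indeterminate forms, take the natural log:
  Let L = lim(x→∞) (1 + 4/x)^(3x)
  Then ln(L) = lim(x→∞) [exponent × ln(base)]
  Evaluate using L'Hôpital or standard limits, then exponentiate.
  L = e^(12)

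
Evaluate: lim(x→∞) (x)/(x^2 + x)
This is an ∞/∞ indeterminate form.

Apply L'Hôpital's rule: differentiate numerator and denominator separately.
  f(x) = x   ⇒   f'(x) = 1
  g(x) = x^2 + x   ⇒   g'(x) = 2·x + 1
  lim(x→∞) f'(x)/g'(x) = lim(x→∞) (1)/(2·x + 1)
  = 0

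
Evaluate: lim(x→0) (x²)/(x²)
This is a 0/0 indeterminate form.

Apply L'Hôpital's rule: differentiate numerator and denominator separately.
  f(x) = x^2   ⇒   f'(x) = 2·x
  g(x) = x^2   ⇒   g'(x) = 2·x
  lim(x→0) f'(x)/g'(x) = lim(x→0) (2·x)/(2·x)
  = 1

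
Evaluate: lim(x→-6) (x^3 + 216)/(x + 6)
This is a standard limit.

Factor or rationalize the expression:
  lim(x→-6) (x^3 + 216)/(x + 6) = 108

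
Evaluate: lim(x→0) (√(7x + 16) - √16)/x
This is a standard limit.

Factor or rationalize the expression:
  lim(x→0) (√(7x + 16) - √16)/x = 7/8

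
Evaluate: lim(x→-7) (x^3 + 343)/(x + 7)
This is a standard limit.

Factor or rationalize the expression:
  lim(x→-7) (x^3 + 343)/(x + 7) = 147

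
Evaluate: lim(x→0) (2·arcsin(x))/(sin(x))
This is a 0/0 indeterminate form.

Apply L'Hôpital's rule: differentiate numerator and denominator separately.
  f(x) = 2·asin(x)   ⇒   f'(x) = 2/sqrt(1 - x^2)
  g(x) = sin(x)   ⇒   g'(x) = cos(x)
  lim(x→0) f'(x)/g'(x) = lim(x→0) (2/sqrt(1 - x^2))/(cos(x))
  = 2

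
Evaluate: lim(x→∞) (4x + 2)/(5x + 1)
This is an ∞/∞ indeterminate form.

Apply L'Hôpital's rule: differentiate numerator and denominator separately.
  f(x) = 4·x + 2   ⇒   f'(x) = 4
  g(x) = 5·x + 1   ⇒   g'(x) = 5
  lim(x→∞) f'(x)/g'(x) = lim(x→∞) (4)/(5)
  = 4/5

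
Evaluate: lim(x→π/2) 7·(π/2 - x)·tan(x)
This is a 0·∞ indeterminate form.

Rewrite 0·∞ as a quotient (0/0 or ∞/∞ form), then apply L'Hôpital's rule:
  lim(x→π/2) 7·(π/2 - x)·tan(x) = 7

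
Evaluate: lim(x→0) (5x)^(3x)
This is an exponential indeterminate form.

For exponential indeterminate forms, take the natural log:
  Let L = lim(x→0) (5x)^(3x)
  Then ln(L) = lim(x→0) [exponent × ln(base)]
  Evaluate using L'Hôpital or standard limits, then exponentiate.
  L = 1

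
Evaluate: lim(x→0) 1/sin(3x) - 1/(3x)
This is an ∞-∞ indeterminate form.

Combine fractions or rationalize to convert ∞-∞ to 0/0 form:
  lim(x→0) 1/sin(3x) - 1/(3x) = 0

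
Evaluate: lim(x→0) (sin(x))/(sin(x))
This is a 0/0 indeterminate form.

Apply L'Hôpital's rule: differentiate numerator and denominator separately.
  f(x) = sin(x)   ⇒   f'(x) = cos(x)
  g(x) = sin(x)   ⇒   g'(x) = cos(x)
  lim(x→0) f'(x)/g'(x) = lim(x→0) (cos(x))/(cos(x))
  = 1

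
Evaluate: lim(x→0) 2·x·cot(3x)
This is a 0·∞ indeterminate form.

Rewrite 0·∞ as a quotient (0/0 or ∞/∞ form), then apply L'Hôpital's rule:
  lim(x→0) 2·x·cot(3x) = 2/3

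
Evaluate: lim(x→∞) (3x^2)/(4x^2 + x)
This is an ∞/∞ indeterminate form.

Apply L'Hôpital's rule: differentiate numerator and denominator separately.
  f(x) = 3·x^2   ⇒   f'(x) = 6·x
  g(x) = 4·x^2 + x   ⇒   g'(x) = 8·x + 1
  lim(x→∞) f'(x)/g'(x) = lim(x→∞) (6·x)/(8·x + 1)
  = 3/4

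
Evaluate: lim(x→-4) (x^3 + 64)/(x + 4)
This is a standard limit.

Factor or rationalize the expression:
  lim(x→-4) (x^3 + 64)/(x + 4) = 48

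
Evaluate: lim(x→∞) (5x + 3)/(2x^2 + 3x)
This is an ∞/∞ indeterminate form.

Apply L'Hôpital's rule: differentiate numerator and denominator separately.
  f(x) = 5·x + 3   ⇒   f'(x) = 5
  g(x) = 2·x^2 + 3·x   ⇒   g'(x) = 4·x + 3
  lim(x→∞) f'(x)/g'(x) = lim(x→∞) (5)/(4·x + 3)
  = 0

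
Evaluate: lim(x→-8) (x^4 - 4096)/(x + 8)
This is a standard limit.

Factor or rationalize the expression:
  lim(x→-8) (x^4 - 4096)/(x + 8) = -2048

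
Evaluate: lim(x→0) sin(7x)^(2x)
This is an exponential indeterminate form.

For exponential indeterminate forms, take the natural log:
  Let L = lim(x→0) sin(7x)^(2x)
  Then ln(L) = lim(x→0) [exponent × ln(base)]
  Evaluate using L'Hôpital or standard limits, then exponentiate.
  L = 1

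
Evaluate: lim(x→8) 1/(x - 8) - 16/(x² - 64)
This is an ∞-∞ indeterminate form.

Combine fractions or rationalize to convert ∞-∞ to 0/0 form:
  lim(x→8) 1/(x - 8) - 16/(x² - 64) = 1/16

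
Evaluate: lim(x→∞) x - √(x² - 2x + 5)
This is an ∞-∞ indeterminate form.

Combine fractions or rationalize to convert ∞-∞ to 0/0 form:
  lim(x→∞) x - √(x² - 2x + 5) = 1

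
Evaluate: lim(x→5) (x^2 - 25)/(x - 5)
This is a standard limit.

Factor or rationalize the expression:
  lim(x→5) (x^2 - 25)/(x - 5) = 10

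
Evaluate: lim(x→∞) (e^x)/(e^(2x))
This is an ∞/∞ indeterminate form.

Apply L'Hôpital's rule: differentiate numerator and denominator separately.
  f(x) = e^(x)   ⇒   f'(x) = e^(x)
  g(x) = e^(2·x)   ⇒   g'(x) = 2·e^(2·x)
  lim(x→∞) f'(x)/g'(x) = lim(x→∞) (e^(x))/(2·e^(2·x))
  = 0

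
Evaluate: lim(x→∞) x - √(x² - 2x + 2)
This is an ∞-∞ indeterminate form.

Combine fractions or rationalize to convert ∞-∞ to 0/0 form:
  lim(x→∞) x - √(x² - 2x + 2) = 1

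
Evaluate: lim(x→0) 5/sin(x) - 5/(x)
This is an ∞-∞ indeterminate form.

Combine fractions or rationalize to convert ∞-∞ to 0/0 form:
  lim(x→0) 5/sin(x) - 5/(x) = 0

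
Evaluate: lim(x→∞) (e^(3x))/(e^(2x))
This is an ∞/∞ indeterminate form.

Apply L'Hôpital's rule: differentiate numerator and denominator separately.
  f(x) = e^(3·x)   ⇒   f'(x) = 3·e^(3·x)
  g(x) = e^(2·x)   ⇒   g'(x) = 2·e^(2·x)
  lim(x→∞) f'(x)/g'(x) = lim(x→∞) (3·e^(3·x))/(2·e^(2·x))
  = ∞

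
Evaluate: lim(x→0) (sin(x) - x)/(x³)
This is a 0/0 indeterminate form.

Apply L'Hôpital's rule: differentiate numerator and denominator separately.
  f(x) = -x + sin(x)   ⇒   f'(x) = cos(x) - 1
  g(x) = x^3   ⇒   g'(x) = 3·x^2
  lim(x→0) f'(x)/g'(x) = lim(x→0) (cos(x) - 1)/(3·x^2)
  = -1/6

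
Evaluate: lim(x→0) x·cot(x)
This is a 0·∞ indeterminate form.

Rewrite 0·∞ as a quotient (0/0 or ∞/∞ form), then apply L'Hôpital's rule:
  lim(x→0) x·cot(x) = 1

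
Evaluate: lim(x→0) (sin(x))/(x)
This is a 0/0 indeterminate form.

Apply L'Hôpital's rule: differentiate numerator and denominator separately.
  f(x) = sin(x)   ⇒   f'(x) = cos(x)
  g(x) = x   ⇒   g'(x) = 1
  lim(x→0) f'(x)/g'(x) = lim(x→0) (cos(x))/(1)
  = 1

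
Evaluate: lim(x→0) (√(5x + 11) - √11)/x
This is a standard limit.

Factor or rationalize the expression:
  lim(x→0) (√(5x + 11) - √11)/x = 5·sqrt(11)/22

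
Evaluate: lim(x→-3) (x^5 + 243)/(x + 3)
This is a standard limit.

Factor or rationalize the expression:
  lim(x→-3) (x^5 + 243)/(x + 3) = 405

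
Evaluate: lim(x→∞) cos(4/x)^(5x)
This is an exponential indeterminate form.

For exponential indeterminate forms, take the natural log:
  Let L = lim(x→∞) cos(4/x)^(5x)
  Then ln(L) = lim(x→∞) [exponent × ln(base)]
  Evaluate using L'Hôpital or standard limits, then exponentiate.
  L = 1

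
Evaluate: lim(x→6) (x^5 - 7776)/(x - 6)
This is a standard limit.

Factor or rationalize the expression:
  lim(x→6) (x^5 - 7776)/(x - 6) = 6480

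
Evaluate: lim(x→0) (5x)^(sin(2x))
This is an exponential indeterminate form.

For exponential indeterminate forms, take the natural log:
  Let L = lim(x→0) (5x)^(sin(2x))
  Then ln(L) = lim(x→0) [exponent × ln(base)]
  Evaluate using L'Hôpital or standard limits, then exponentiate.
  L = 1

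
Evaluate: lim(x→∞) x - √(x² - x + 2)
This is an ∞-∞ indeterminate form.

Combine fractions or rationalize to convert ∞-∞ to 0/0 form:
  lim(x→∞) x - √(x² - x + 2) = 1/2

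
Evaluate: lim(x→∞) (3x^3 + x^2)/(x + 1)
This is an ∞/∞ indeterminate form.

Apply L'Hôpital's rule: differentiate numerator and denominator separately.
  f(x) = 3·x^3 + x^2   ⇒   f'(x) = 9·x^2 + 2·x
  g(x) = x + 1   ⇒   g'(x) = 1
  lim(x→∞) f'(x)/g'(x) = lim(x→∞) (9·x^2 + 2·x)/(1)
  = ∞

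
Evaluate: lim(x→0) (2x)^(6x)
This is an exponential indeterminate form.

For exponential indeterminate forms, take the natural log:
  Let L = lim(x→0) (2x)^(6x)
  Then ln(L) = lim(x→0) [exponent × ln(base)]
  Evaluate using L'Hôpital or standard limits, then exponentiate.
  L = 1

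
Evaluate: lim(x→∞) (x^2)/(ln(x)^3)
This is an ∞/∞ indeterminate form.

Apply L'Hôpital's rule: differentiate numerator and denominator separately.
  f(x) = x^2   ⇒   f'(x) = 2·x
  g(x) = ln(x)^3   ⇒   g'(x) = 3·ln(x)^2/x
  lim(x→∞) f'(x)/g'(x) = lim(x→∞) (2·x)/(3·ln(x)^2/x)
  = ∞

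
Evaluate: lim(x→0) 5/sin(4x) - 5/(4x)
This is an ∞-∞ indeterminate form.

Combine fractions or rationalize to convert ∞-∞ to 0/0 form:
  lim(x→0) 5/sin(4x) - 5/(4x) = 0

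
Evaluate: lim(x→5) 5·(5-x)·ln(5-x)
This is a 0·∞ indeterminate form.

Rewrite 0·∞ as a quotient (0/0 or ∞/∞ form), then apply L'Hôpital's rule:
  lim(x→5) 5·(5-x)·ln(5-x) = 0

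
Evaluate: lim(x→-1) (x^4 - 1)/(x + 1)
This is a standard limit.

Factor or rationalize the expression:
  lim(x→-1) (x^4 - 1)/(x + 1) = -4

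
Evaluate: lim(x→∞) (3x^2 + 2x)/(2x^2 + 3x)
This is an ∞/∞ indeterminate form.

Apply L'Hôpital's rule: differentiate numerator and denominator separately.
  f(x) = 3·x^2 + 2·x   ⇒   f'(x) = 6·x + 2
  g(x) = 2·x^2 + 3·x   ⇒   g'(x) = 4·x + 3
  lim(x→∞) f'(x)/g'(x) = lim(x→∞) (6·x + 2)/(4·x + 3)
  = 3/2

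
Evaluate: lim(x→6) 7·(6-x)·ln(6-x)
This is a 0·∞ indeterminate form.

Rewrite 0·∞ as a quotient (0/0 or ∞/∞ form), then apply L'Hôpital's rule:
  lim(x→6) 7·(6-x)·ln(6-x) = 0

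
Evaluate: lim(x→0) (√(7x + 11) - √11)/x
This is a standard limit.

Factor or rationalize the expression:
  lim(x→0) (√(7x + 11) - √11)/x = 7·sqrt(11)/22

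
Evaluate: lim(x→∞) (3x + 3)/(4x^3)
This is an ∞/∞ indeterminate form.

Apply L'Hôpital's rule: differentiate numerator and denominator separately.
  f(x) = 3·x + 3   ⇒   f'(x) = 3
  g(x) = 4·x^3   ⇒   g'(x) = 12·x^2
  lim(x→∞) f'(x)/g'(x) = lim(x→∞) (3)/(12·x^2)
  = 0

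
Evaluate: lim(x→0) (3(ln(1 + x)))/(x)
This is a 0/0 indeterminate form.

Apply L'Hôpital's rule: differentiate numerator and denominator separately.
  f(x) = 3·ln(x + 1)   ⇒   f'(x) = 3/(x + 1)
  g(x) = x   ⇒   g'(x) = 1
  lim(x→0) f'(x)/g'(x) = lim(x→0) (3/(x + 1))/(1)
  = 3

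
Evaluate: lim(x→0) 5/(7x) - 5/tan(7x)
This is an ∞-∞ indeterminate form.

Combine fractions or rationalize to convert ∞-∞ to 0/0 form:
  lim(x→0) 5/(7x) - 5/tan(7x) = 0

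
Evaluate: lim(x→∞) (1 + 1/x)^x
This is an exponential indeterminate form.

For exponential indeterminate forms, take the natural log:
  Let L = lim(x→∞) (1 + 1/x)^x
  Then ln(L) = lim(x→∞) [exponent × ln(base)]
  Evaluate using L'Hôpital or standard limits, then exponentiate.
  L = e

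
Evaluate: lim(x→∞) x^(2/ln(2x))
This is an exponential indeterminate form.

For exponential indeterminate forms, take the natural log:
  Let L = lim(x→∞) x^(2/ln(2x))
  Then ln(L) = lim(x→∞) [exponent × ln(base)]
  Evaluate using L'Hôpital or standard limits, then exponentiate.
  L = e²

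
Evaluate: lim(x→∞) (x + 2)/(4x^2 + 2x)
This is an ∞/∞ indeterminate form.

Apply L'Hôpital's rule: differentiate numerator and denominator separately.
  f(x) = x + 2   ⇒   f'(x) = 1
  g(x) = 4·x^2 + 2·x   ⇒   g'(x) = 8·x + 2
  lim(x→∞) f'(x)/g'(x) = lim(x→∞) (1)/(8·x + 2)
  = 0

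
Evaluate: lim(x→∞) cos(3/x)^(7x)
This is an exponential indeterminate form.

For exponential indeterminate forms, take the natural log:
  Let L = lim(x→∞) cos(3/x)^(7x)
  Then ln(L) = lim(x→∞) [exponent × ln(base)]
  Evaluate using L'Hôpital or standard limits, then exponentiate.
  L = 1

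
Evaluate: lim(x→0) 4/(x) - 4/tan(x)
This is an ∞-∞ indeterminate form.

Combine fractions or rationalize to convert ∞-∞ to 0/0 form:
  lim(x→0) 4/(x) - 4/tan(x) = 0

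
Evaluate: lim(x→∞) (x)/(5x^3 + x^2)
This is an ∞/∞ indeterminate form.

Apply L'Hôpital's rule: differentiate numerator and denominator separately.
  f(x) = x   ⇒   f'(x) = 1
  g(x) = 5·x^3 + x^2   ⇒   g'(x) = 15·x^2 + 2·x
  lim(x→∞) f'(x)/g'(x) = lim(x→∞) (1)/(15·x^2 + 2·x)
  = 0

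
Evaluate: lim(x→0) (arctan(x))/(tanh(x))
This is a 0/0 indeterminate form.

Apply L'Hôpital's rule: differentiate numerator and denominator separately.
  f(x) = atan(x)   ⇒   f'(x) = 1/(x^2 + 1)
  g(x) = tanh(x)   ⇒   g'(x) = 1 - tanh(x)^2
  lim(x→0) f'(x)/g'(x) = lim(x→0) (1/(x^2 + 1))/(1 - tanh(x)^2)
  = 1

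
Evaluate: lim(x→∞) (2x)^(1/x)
This is an exponential indeterminate form.

For exponential indeterminate forms, take the natural log:
  Let L = lim(x→∞) (2x)^(1/x)
  Then ln(L) = lim(x→∞) [exponent × ln(base)]
  Evaluate using L'Hôpital or standard limits, then exponentiate.
  L = 1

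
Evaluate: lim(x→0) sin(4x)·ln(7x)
This is a 0·∞ indeterminate form.

Rewrite 0·∞ as a quotient (0/0 or ∞/∞ form), then apply L'Hôpital's rule:
  lim(x→0) sin(4x)·ln(7x) = 0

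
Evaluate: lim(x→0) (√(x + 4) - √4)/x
This is a standard limit.

Factor or rationalize the expression:
  lim(x→0) (√(x + 4) - √4)/x = 1/4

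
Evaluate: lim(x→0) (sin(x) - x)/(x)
This is a 0/0 indeterminate form.

Apply L'Hôpital's rule: differentiate numerator and denominator separately.
  f(x) = -x + sin(x)   ⇒   f'(x) = cos(x) - 1
  g(x) = x   ⇒   g'(x) = 1
  lim(x→0) f'(x)/g'(x) = lim(x→0) (cos(x) - 1)/(1)
  = 0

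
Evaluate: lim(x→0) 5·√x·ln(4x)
This is a 0·∞ indeterminate form.

Rewrite 0·∞ as a quotient (0/0 or ∞/∞ form), then apply L'Hôpital's rule:
  lim(x→0) 5·√x·ln(4x) = 0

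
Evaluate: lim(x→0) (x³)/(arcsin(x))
This is a 0/0 indeterminate form.

Apply L'Hôpital's rule: differentiate numerator and denominator separately.
  f(x) = x^3   ⇒   f'(x) = 3·x^2
  g(x) = asin(x)   ⇒   g'(x) = 1/sqrt(1 - x^2)
  lim(x→0) f'(x)/g'(x) = lim(x→0) (3·x^2)/(1/sqrt(1 - x^2))
  = 0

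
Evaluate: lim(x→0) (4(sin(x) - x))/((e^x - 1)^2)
This is a 0/0 indeterminate form.

Apply L'Hôpital's rule: differentiate numerator and denominator separately.
  f(x) = -4·x + 4·sin(x)   ⇒   f'(x) = 4·cos(x) - 4
  g(x) = (e^(x) - 1)^2   ⇒   g'(x) = 2·(e^(x) - 1)·e^(x)
  lim(x→0) f'(x)/g'(x) = lim(x→0) (4·cos(x) - 4)/(2·(e^(x) - 1)·e^(x))
  = 0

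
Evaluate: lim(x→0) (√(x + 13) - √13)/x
This is a standard limit.

Factor or rationalize the expression:
  lim(x→0) (√(x + 13) - √13)/x = sqrt(13)/26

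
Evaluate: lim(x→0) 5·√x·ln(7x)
This is a 0·∞ indeterminate form.

Rewrite 0·∞ as a quotient (0/0 or ∞/∞ form), then apply L'Hôpital's rule:
  lim(x→0) 5·√x·ln(7x) = 0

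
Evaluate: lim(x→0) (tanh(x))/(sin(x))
This is a 0/0 indeterminate form.

Apply L'Hôpital's rule: differentiate numerator and denominator separately.
  f(x) = tanh(x)   ⇒   f'(x) = 1 - tanh(x)^2
  g(x) = sin(x)   ⇒   g'(x) = cos(x)
  lim(x→0) f'(x)/g'(x) = lim(x→0) (1 - tanh(x)^2)/(cos(x))
  = 1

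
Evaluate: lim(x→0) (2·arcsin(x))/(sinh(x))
This is a 0/0 indeterminate form.

Apply L'Hôpital's rule: differentiate numerator and denominator separately.
  f(x) = 2·asin(x)   ⇒   f'(x) = 2/sqrt(1 - x^2)
  g(x) = sinh(x)   ⇒   g'(x) = cosh(x)
  lim(x→0) f'(x)/g'(x) = lim(x→0) (2/sqrt(1 - x^2))/(cosh(x))
  = 2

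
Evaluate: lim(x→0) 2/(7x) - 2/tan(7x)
This is an ∞-∞ indeterminate form.

Combine fractions or rationalize to convert ∞-∞ to 0/0 form:
  lim(x→0) 2/(7x) - 2/tan(7x) = 0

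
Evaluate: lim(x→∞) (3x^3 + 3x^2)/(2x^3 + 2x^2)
This is an ∞/∞ indeterminate form.

Apply L'Hôpital's rule: differentiate numerator and denominator separately.
  f(x) = 3·x^3 + 3·x^2   ⇒   f'(x) = 9·x^2 + 6·x
  g(x) = 2·x^3 + 2·x^2   ⇒   g'(x) = 6·x^2 + 4·x
  lim(x→∞) f'(x)/g'(x) = lim(x→∞) (9·x^2 + 6·x)/(6·x^2 + 4·x)
  = 3/2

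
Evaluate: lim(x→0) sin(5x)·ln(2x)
This is a 0·∞ indeterminate form.

Rewrite 0·∞ as a quotient (0/0 or ∞/∞ form), then apply L'Hôpital's rule:
  lim(x→0) sin(5x)·ln(2x) = 0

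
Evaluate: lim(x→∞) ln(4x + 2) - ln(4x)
This is an ∞-∞ indeterminate form.

Combine fractions or rationalize to convert ∞-∞ to 0/0 form:
  lim(x→∞) ln(4x + 2) - ln(4x) = 0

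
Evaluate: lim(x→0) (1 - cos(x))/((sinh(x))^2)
This is a 0/0 indeterminate form.

Apply L'Hôpital's rule: differentiate numerator and denominator separately.
  f(x) = 1 - cos(x)   ⇒   f'(x) = sin(x)
  g(x) = sinh(x)^2   ⇒   g'(x) = 2·sinh(x)·cosh(x)
  lim(x→0) f'(x)/g'(x) = lim(x→0) (sin(x))/(2·sinh(x)·cosh(x))
  = 1/2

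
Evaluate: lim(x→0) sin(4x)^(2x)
This is an exponential indeterminate form.

For exponential indeterminate forms, take the natural log:
  Let L = lim(x→0) sin(4x)^(2x)
  Then ln(L) = lim(x→0) [exponent × ln(base)]
  Evaluate using L'Hôpital or standard limits, then exponentiate.
  L = 1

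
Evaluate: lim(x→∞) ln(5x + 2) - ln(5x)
This is an ∞-∞ indeterminate form.

Combine fractions or rationalize to convert ∞-∞ to 0/0 form:
  lim(x→∞) ln(5x + 2) - ln(5x) = 0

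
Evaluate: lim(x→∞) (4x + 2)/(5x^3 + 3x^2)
This is an ∞/∞ indeterminate form.

Apply L'Hôpital's rule: differentiate numerator and denominator separately.
  f(x) = 4·x + 2   ⇒   f'(x) = 4
  g(x) = 5·x^3 + 3·x^2   ⇒   g'(x) = 15·x^2 + 6·x
  lim(x→∞) f'(x)/g'(x) = lim(x→∞) (4)/(15·x^2 + 6·x)
  = 0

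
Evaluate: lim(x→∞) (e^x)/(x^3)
This is an ∞/∞ indeterminate form.

Apply L'Hôpital's rule: differentiate numerator and denominator separately.
  f(x) = e^(x)   ⇒   f'(x) = e^(x)
  g(x) = x^3   ⇒   g'(x) = 3·x^2
  lim(x→∞) f'(x)/g'(x) = lim(x→∞) (e^(x))/(3·x^2)
  = ∞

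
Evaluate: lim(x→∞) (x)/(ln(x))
This is an ∞/∞ indeterminate form.

Apply L'Hôpital's rule: differentiate numerator and denominator separately.
  f(x) = x   ⇒   f'(x) = 1
  g(x) = ln(x)   ⇒   g'(x) = 1/x
  lim(x→∞) f'(x)/g'(x) = lim(x→∞) (1)/(1/x)
  = ∞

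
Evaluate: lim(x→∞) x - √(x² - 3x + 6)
This is an ∞-∞ indeterminate form.

Combine fractions or rationalize to convert ∞-∞ to 0/0 form:
  lim(x→∞) x - √(x² - 3x + 6) = 3/2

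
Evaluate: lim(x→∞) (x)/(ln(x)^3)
This is an ∞/∞ indeterminate form.

Apply L'Hôpital's rule: differentiate numerator and denominator separately.
  f(x) = x   ⇒   f'(x) = 1
  g(x) = ln(x)^3   ⇒   g'(x) = 3·ln(x)^2/x
  lim(x→∞) f'(x)/g'(x) = lim(x→∞) (1)/(3·ln(x)^2/x)
  = ∞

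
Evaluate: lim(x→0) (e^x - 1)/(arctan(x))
This is a 0/0 indeterminate form.

Apply L'Hôpital's rule: differentiate numerator and denominator separately.
  f(x) = e^(x) - 1   ⇒   f'(x) = e^(x)
  g(x) = atan(x)   ⇒   g'(x) = 1/(x^2 + 1)
  lim(x→0) f'(x)/g'(x) = lim(x→0) (e^(x))/(1/(x^2 + 1))
  = 1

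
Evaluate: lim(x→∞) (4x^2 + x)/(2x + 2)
This is an ∞/∞ indeterminate form.

Apply L'Hôpital's rule: differentiate numerator and denominator separately.
  f(x) = 4·x^2 + x   ⇒   f'(x) = 8·x + 1
  g(x) = 2·x + 2   ⇒   g'(x) = 2
  lim(x→∞) f'(x)/g'(x) = lim(x→∞) (8·x + 1)/(2)
  = ∞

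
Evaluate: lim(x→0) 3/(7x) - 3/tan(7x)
This is an ∞-∞ indeterminate form.

Combine fractions or rationalize to convert ∞-∞ to 0/0 form:
  lim(x→0) 3/(7x) - 3/tan(7x) = 0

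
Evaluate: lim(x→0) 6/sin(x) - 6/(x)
This is an ∞-∞ indeterminate form.

Combine fractions or rationalize to convert ∞-∞ to 0/0 form:
  lim(x→0) 6/sin(x) - 6/(x) = 0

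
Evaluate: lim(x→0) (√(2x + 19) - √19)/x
This is a standard limit.

Factor or rationalize the expression:
  lim(x→0) (√(2x + 19) - √19)/x = sqrt(19)/19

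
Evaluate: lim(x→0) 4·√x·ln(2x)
This is a 0·∞ indeterminate form.

Rewrite 0·∞ as a quotient (0/0 or ∞/∞ form), then apply L'Hôpital's rule:
  lim(x→0) 4·√x·ln(2x) = 0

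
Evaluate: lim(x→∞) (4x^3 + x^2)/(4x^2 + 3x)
This is an ∞/∞ indeterminate form.

Apply L'Hôpital's rule: differentiate numerator and denominator separately.
  f(x) = 4·x^3 + x^2   ⇒   f'(x) = 12·x^2 + 2·x
  g(x) = 4·x^2 + 3·x   ⇒   g'(x) = 8·x + 3
  lim(x→∞) f'(x)/g'(x) = lim(x→∞) (12·x^2 + 2·x)/(8·x + 3)
  = ∞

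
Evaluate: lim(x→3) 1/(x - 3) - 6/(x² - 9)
This is an ∞-∞ indeterminate form.

Combine fractions or rationalize to convert ∞-∞ to 0/0 form:
  lim(x→3) 1/(x - 3) - 6/(x² - 9) = 1/6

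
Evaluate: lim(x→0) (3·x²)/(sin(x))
This is a 0/0 indeterminate form.

Apply L'Hôpital's rule: differentiate numerator and denominator separately.
  f(x) = 3·x^2   ⇒   f'(x) = 6·x
  g(x) = sin(x)   ⇒   g'(x) = cos(x)
  lim(x→0) f'(x)/g'(x) = lim(x→0) (6·x)/(cos(x))
  = 0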